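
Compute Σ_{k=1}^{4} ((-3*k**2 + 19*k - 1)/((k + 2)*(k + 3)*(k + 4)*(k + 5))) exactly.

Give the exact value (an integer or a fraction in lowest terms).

Step 1: r(k) = (3*k**3 - 7*k**2 - 41*k - 30)/(3*k**3 - k**2 - 113*k + 6).
A = k + 2, B = k + 6, C = k**2 - 19*k/3 + 1/3.
Key eq: (k + 2)·f(k+1) = (k + 5)·f(k) + (k**2 - 19*k/3 + 1/3).
From deg A=1, deg B=1, deg C=2: d=3.
Solving with deg f ≤ 3: f(k) = k*(k**2 - 63*k + 74)/72.
So s_k = (B(k−1)f/C)·t_k = (k*(k + 5)*(k**2 - 63*k + 74)/(24*(3*k**2 - 19*k + 1)))·t_k = k*(-k**2 + 63*k - 74)/(24*(k + 2)*(k + 3)*(k + 4)).
s_(k+1) − s_k = (-3*k**2 + 19*k - 1)/(k**4 + 14*k**3 + 71*k**2 + 154*k + 120) = t_k.
Evaluate s at k=5 and k=1: 5/56 and -1/120; difference 41/420.

Σ = 41/420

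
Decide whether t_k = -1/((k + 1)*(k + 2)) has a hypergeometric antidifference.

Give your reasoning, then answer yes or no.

Yes. s_k = -k/(k + 1).

Compute t_(k+1)/t_k: get (k + 1)/(k + 3).
Factor: A=k + 1; B=k + 3; C=1.
Key eq: (k + 1)·f(k+1) = (k + 2)·f(k) + (1).
d = 1 from the (1,1,0) case.
Match coefficients ⇒ f(k) = k.
Then R = B(k−1)f/C = k*(k + 2), so s_k = R(k)·t_k = -k/(k + 1).
Δs = -1/(k**2 + 3*k + 2), as required.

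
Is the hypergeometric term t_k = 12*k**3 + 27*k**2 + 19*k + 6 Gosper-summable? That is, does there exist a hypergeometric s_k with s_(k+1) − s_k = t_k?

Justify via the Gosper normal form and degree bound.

Yes. s_k = k*(3*k**3 + 3*k**2 - k + 1).

The ratio is (12*k**3 + 63*k**2 + 109*k + 64)/(12*k**3 + 27*k**2 + 19*k + 6).
Gosper form: A/B · C(k+1)/C(k) with A=1, B=1, C=k**3 + 9*k**2/4 + 19*k/12 + 1/2.
Set up (1)·f(k+1) − (1)·f(k) − (k**3 + 9*k**2/4 + 19*k/12 + 1/2) = 0.
From deg A=0, deg B=0, deg C=3: d=4.
Solving with deg f ≤ 4: f(k) = k*(3*k**3 + 3*k**2 - k + 1)/12.
Certificate R = B(k−1)f/C = k*(3*k**3 + 3*k**2 - k + 1)/(12*k**3 + 27*k**2 + 19*k + 6) gives s_k = k*(3*k**3 + 3*k**2 - k + 1).
s_(k+1) − s_k = 12*k**3 + 27*k**2 + 19*k + 6 = t_k.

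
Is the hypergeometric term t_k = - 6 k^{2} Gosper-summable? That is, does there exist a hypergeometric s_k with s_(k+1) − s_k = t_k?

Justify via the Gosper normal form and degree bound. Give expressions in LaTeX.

Yes. s_k = k \left(- 2 k^{2} + 3 k - 1\right).

Step 1: r(k) = (k + 1)**2/k**2.
A = 1, B = 1, C = k**2.
Set up (1)·f(k+1) − (1)·f(k) − (k**2) = 0.
From deg A=0, deg B=0, deg C=2: d=3.
Solve for f: f(k) = k*(k - 1)*(2*k - 1)/6 (degree 3 ≤ 3).
So s_k = (B(k−1)f/C)·t_k = ((k - 1)*(2*k - 1)/(6*k))·t_k = k*(-2*k**2 + 3*k - 1).
Check: Δs_k = -6*k**2. ✓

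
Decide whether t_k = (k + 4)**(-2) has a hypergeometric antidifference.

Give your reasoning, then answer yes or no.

No; the coefficient equations for f are inconsistent.

r(k) = (k + 4)**2/(k + 5)**2 after simplifying.
So A=k**2 + 8*k + 16 and B=k**2 + 10*k + 25, with C=1.
Solve (k**2 + 8*k + 16)·f(k+1) − (k**2 + 8*k + 16)·f(k) = 1.
d = 0 from the (2,2,0) case.
Put f(k) = c0: A·f(k+1) − B(k−1)·f(k) − C = -1; need -1 = 0 — inconsistent ⇒ no f, not summable.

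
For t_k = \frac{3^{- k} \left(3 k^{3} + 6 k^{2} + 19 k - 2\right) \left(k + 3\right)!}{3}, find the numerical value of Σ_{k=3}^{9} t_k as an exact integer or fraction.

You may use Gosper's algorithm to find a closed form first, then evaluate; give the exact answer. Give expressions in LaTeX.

Σ = 6867557120/243

Step 1: r(k) = (3*k**4 + 27*k**3 + 100*k**2 + 186*k + 104)/(3*(3*k**3 + 6*k**2 + 19*k - 2)).
A = k/3 + 4/3, B = 1, C = k**3 + 2*k**2 + 19*k/3 - 2/3.
Set up (k/3 + 4/3)·f(k+1) − (1)·f(k) − (k**3 + 2*k**2 + 19*k/3 - 2/3) = 0.
Degrees (1,0,3) ⇒ d ≤ 2.
Match coefficients ⇒ f(k) = 3*k**2 - 3*k - 2.
Get s_k = R·t_k = (3*k**2 - 3*k - 2)*factorial(k + 3)/3**k with R(k) = B(k−1)f(k)/C(k) = 3*(3*k**2 - 3*k - 2)/(3*k**3 + 6*k**2 + 19*k - 2).
Check: Δs_k = (3*k**3 + 6*k**2 + 19*k - 2)*factorial(k + 3)/(3*3**k). ✓
Sum = s_(10) − s_(3); s_(10) = 6867660800/243, s_(3) = 1280/3 ⇒ 6867557120/243.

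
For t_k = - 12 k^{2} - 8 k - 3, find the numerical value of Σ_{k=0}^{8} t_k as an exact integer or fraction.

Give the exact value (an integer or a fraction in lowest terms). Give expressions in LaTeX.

Ratio r(k) = (12*k**2 + 32*k + 23)/(12*k**2 + 8*k + 3).
Factor: A=1; B=1; C=k**2 + 2*k/3 + 1/4.
f must satisfy (1)·f(k+1) − (1)·f(k) = k**2 + 2*k/3 + 1/4.
Degrees (0,0,2) ⇒ d ≤ 3.
Solve for f: f(k) = k*(4*k**2 - 2*k + 1)/12 (degree 3 ≤ 3).
So s_k = (B(k−1)f/C)·t_k = (k*(4*k**2 - 2*k + 1)/(12*k**2 + 8*k + 3))·t_k = k*(-4*k**2 + 2*k - 1).
Δs = -12*k**2 - 8*k - 3, as required.
Telescoping: Σ = s_(9) − s_(0) = -2763 − (0) = -2763.

Σ = -2763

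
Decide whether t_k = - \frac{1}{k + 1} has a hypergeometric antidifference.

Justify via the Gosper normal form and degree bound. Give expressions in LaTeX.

Ratio r(k) = (k + 1)/(k + 2).
Gosper form: A/B · C(k+1)/C(k) with A=k + 1, B=k + 2, C=1.
Set up (k + 1)·f(k+1) − (k + 1)·f(k) − (1) = 0.
Degrees (1,1,0) ⇒ d ≤ 0.
Write f(k) = c0. Then LHS − RHS = -1, requiring -1 = 0: contradictory. No certificate.

No; the coefficient equations for f are inconsistent.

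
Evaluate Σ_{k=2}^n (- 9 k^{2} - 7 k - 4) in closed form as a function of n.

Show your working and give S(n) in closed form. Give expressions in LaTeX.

r(k) = (9*k**2 + 25*k + 20)/(9*k**2 + 7*k + 4) after simplifying.
Gosper form: A/B · C(k+1)/C(k) with A=1, B=1, C=k**2 + 7*k/9 + 4/9.
Set up (1)·f(k+1) − (1)·f(k) − (k**2 + 7*k/9 + 4/9) = 0.
deg f ≤ 3 (via 0,0,2).
Coefficient equations give f(k) = k*(3*k**2 - k + 2)/9.
R(k) = B(k−1)·f(k)/C(k) = k*(3*k**2 - k + 2)/(9*k**2 + 7*k + 4); s_k = R·t_k = k*(-3*k**2 + k - 2).
Verify: -9*k**2 - 7*k - 4 matches t_k.
Telescope: S(n) = s_(n+1) − s_(2) = -3*n**3 - 8*n**2 - 9*n - 4 − (-24) = -3*n**3 - 8*n**2 - 9*n + 20.

S(n) = - 3 n^{3} - 8 n^{2} - 9 n + 20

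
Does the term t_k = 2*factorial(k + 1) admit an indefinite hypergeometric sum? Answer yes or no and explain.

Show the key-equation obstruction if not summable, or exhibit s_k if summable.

r(k) = k + 2 after simplifying.
Take A(k)=k + 2, B(k)=1, C(k)=1.
f must satisfy (k + 2)·f(k+1) − (1)·f(k) = 1.
d = -1 from the (1,0,0) case.
Bound -1 < 0, so the key equation has no polynomial solution.

No; the degree bound rules out any f.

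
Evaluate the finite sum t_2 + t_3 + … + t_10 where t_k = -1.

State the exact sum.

t_(k+1)/t_k = 1.
A = 1, B = 1, C = 1.
Solve (1)·f(k+1) − (1)·f(k) = 1.
Degrees (0,0,0) ⇒ d ≤ 1.
Match coefficients ⇒ f(k) = k.
Get s_k = R·t_k = -k with R(k) = B(k−1)f(k)/C(k) = k.
Verify: -1 matches t_k.
Σ_(k=2)^(10) t_k = s_(11) − s_(2) = -11 − (-2) = -9.

Σ = -9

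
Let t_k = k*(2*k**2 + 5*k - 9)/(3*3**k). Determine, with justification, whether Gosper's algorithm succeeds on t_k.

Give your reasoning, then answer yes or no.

t_(k+1)/t_k = (k + 1)*(5*k + 2*(k + 1)**2 - 4)/(3*k*(2*k**2 + 5*k - 9)).
Factor: A=1/3; B=1; C=k**3 + 5*k**2/2 - 9*k/2.
Solve (1/3)·f(k+1) − (1)·f(k) = k**3 + 5*k**2/2 - 9*k/2.
Bound: deg f ≤ 3.
Coefficient equations give f(k) = -3*(k**3 + 4*k**2 + k + 3)/2.
R(k) = B(k−1)·f(k)/C(k) = -3*(k**3 + 4*k**2 + k + 3)/(k*(2*k**2 + 5*k - 9)); s_k = R·t_k = -(k**3 + 4*k**2 + k + 3)/3**k.
Verify: k*(2*k**2 + 5*k - 9)/(3*3**k) matches t_k.

Yes. s_k = -(k**3 + 4*k**2 + k + 3)/3**k.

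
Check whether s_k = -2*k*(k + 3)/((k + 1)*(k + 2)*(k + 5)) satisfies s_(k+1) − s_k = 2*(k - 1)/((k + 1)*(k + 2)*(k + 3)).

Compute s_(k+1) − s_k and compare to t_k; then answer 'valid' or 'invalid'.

Invalid: residual 4*(-2*k**2 - 7*k + 5)/(k**5 + 17*k**4 + 107*k**3 + 307*k**2 + 396*k + 180) ≠ 0.

s_(k+1) = -2*(k + 1)*(k + 4)/((k + 2)*(k + 3)*(k + 6))
s_(k+1) − s_k = 2*(k**3 + 6*k**2 + 5*k - 20)/(k**5 + 17*k**4 + 107*k**3 + 307*k**2 + 396*k + 180)
(s_(k+1) − s_k) − t_k = 4*(-2*k**2 - 7*k + 5)/(k**5 + 17*k**4 + 107*k**3 + 307*k**2 + 396*k + 180)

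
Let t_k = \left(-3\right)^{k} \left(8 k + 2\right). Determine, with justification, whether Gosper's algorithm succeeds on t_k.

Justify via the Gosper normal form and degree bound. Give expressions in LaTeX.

Yes. s_k = \left(-3\right)^{k} \left(1 - 2 k\right).

Ratio r(k) = 3*(-4*k - 5)/(4*k + 1).
Normal form (A,B,C) = (-3, 1, k + 1/4).
Set up (-3)·f(k+1) − (1)·f(k) − (k + 1/4) = 0.
deg f ≤ 1 (via 0,0,1).
A polynomial solution: f(k) = -(2*k - 1)/8.
Certificate R = B(k−1)f/C = -(2*k - 1)/(2*(4*k + 1)) gives s_k = (-3)**k*(1 - 2*k).
Δs = (-3)**k*(8*k + 2), as required.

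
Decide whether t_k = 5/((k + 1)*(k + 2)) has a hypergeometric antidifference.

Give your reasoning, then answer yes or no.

Yes. s_k = 5*k/(k + 1).

r(k) = (k + 1)/(k + 3) after simplifying.
Factor: A=k + 1; B=k + 3; C=1.
Solve (k + 1)·f(k+1) − (k + 2)·f(k) = 1.
deg f ≤ 1 (via 1,1,0).
A polynomial solution: f(k) = k.
Get s_k = R·t_k = 5*k/(k + 1) with R(k) = B(k−1)f(k)/C(k) = k*(k + 2).
s_(k+1) − s_k = 5/(k**2 + 3*k + 2) = t_k.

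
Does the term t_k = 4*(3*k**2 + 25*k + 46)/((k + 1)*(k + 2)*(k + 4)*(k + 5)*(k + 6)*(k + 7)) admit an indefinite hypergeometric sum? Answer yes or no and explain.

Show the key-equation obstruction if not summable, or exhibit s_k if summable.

Yes. s_k = k*(k**2 + 11*k + 34)/(6*(k**3 + 11*k**2 + 34*k + 24)).

The ratio is (k + 1)*(k + 4)*(25*k + 3*(k + 1)**2 + 71)/((k + 3)*(k + 8)*(3*k**2 + 25*k + 46)).
Normal form (A,B,C) = (k + 1, k + 8, k**3 + 34*k**2/3 + 121*k/3 + 46).
Solve (k + 1)·f(k+1) − (k + 7)·f(k) = k**3 + 34*k**2/3 + 121*k/3 + 46.
Degrees (1,1,3) ⇒ d ≤ 6.
Match coefficients ⇒ f(k) = k*(k + 2)*(k + 3)*(k + 5)*(k**2 + 11*k + 34)/72.
So s_k = (B(k−1)f/C)·t_k = (k*(k + 2)*(k + 5)*(k + 7)*(k**2 + 11*k + 34)/(24*(3*k**2 + 25*k + 46)))·t_k = k*(k**2 + 11*k + 34)/(6*(k**3 + 11*k**2 + 34*k + 24)).
Δs = 4*(3*k**2 + 25*k + 46)/(k**6 + 25*k**5 + 247*k**4 + 1219*k**3 + 3112*k**2 + 3796*k + 1680), as required.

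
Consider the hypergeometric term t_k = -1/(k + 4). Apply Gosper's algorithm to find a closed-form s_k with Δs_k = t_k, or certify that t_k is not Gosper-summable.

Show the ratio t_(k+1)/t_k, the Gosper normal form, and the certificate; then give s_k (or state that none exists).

The ratio is (k + 4)/(k + 5).
Factor: A=k + 4; B=k + 5; C=1.
Set up (k + 4)·f(k+1) − (k + 4)·f(k) − (1) = 0.
From deg A=1, deg B=1, deg C=0: d=0.
Generic f = c0 gives residual -1; -1 = 0 cannot hold, so t_k is not Gosper-summable.

none (Gosper's algorithm certifies no s_k)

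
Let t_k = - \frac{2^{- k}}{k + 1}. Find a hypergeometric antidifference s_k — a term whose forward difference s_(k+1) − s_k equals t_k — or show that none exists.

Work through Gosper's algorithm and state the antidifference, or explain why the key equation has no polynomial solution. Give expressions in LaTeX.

Compute t_(k+1)/t_k: get (k + 1)/(2*(k + 2)).
Factor: A=k/2 + 1/2; B=k + 2; C=1.
Set up (k/2 + 1/2)·f(k+1) − (k + 1)·f(k) − (1) = 0.
From deg A=1, deg B=1, deg C=0: d=-1.
deg f ≤ -1 is impossible — no certificate.

no hypergeometric antidifference exists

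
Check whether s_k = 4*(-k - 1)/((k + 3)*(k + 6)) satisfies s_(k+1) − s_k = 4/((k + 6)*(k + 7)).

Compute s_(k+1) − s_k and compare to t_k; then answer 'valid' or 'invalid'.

Invalid: residual 16*(-k - 5)/(k**4 + 20*k**3 + 145*k**2 + 450*k + 504) ≠ 0.

s_(k+1) = 4*(-k - 2)/((k + 4)*(k + 7))
s_(k+1) − s_k = 4*(k**2 + 3*k - 8)/(k**4 + 20*k**3 + 145*k**2 + 450*k + 504)
(s_(k+1) − s_k) − t_k = 16*(-k - 5)/(k**4 + 20*k**3 + 145*k**2 + 450*k + 504)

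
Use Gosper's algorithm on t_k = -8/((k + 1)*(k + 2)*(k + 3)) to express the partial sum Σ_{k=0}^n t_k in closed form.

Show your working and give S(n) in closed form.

S(n) = 2*(-n**2 - 5*n - 4)/(n**2 + 5*n + 6)

Ratio r(k) = (k + 1)/(k + 4).
Gosper form: A/B · C(k+1)/C(k) with A=k + 1, B=k + 4, C=1.
Set up (k + 1)·f(k+1) − (k + 3)·f(k) − (1) = 0.
Degrees (1,1,0) ⇒ d ≤ 2.
Solve for f: f(k) = k*(k + 3)/4 (degree 2 ≤ 2).
Then R = B(k−1)f/C = k*(k + 3)**2/4, so s_k = R(k)·t_k = 2*k*(-k - 3)/((k + 1)*(k + 2)).
Δs = -8/(k**3 + 6*k**2 + 11*k + 6), as required.
Evaluate: s_(n+1) = 2*(-n**2 - 5*n - 4)/(n**2 + 5*n + 6); subtract s_(0) = 0 ⇒ S(n) = 2*(-n**2 - 5*n - 4)/(n**2 + 5*n + 6).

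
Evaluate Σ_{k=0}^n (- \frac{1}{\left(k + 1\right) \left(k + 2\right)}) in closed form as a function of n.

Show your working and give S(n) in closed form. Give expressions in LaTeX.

Ratio r(k) = (k + 1)/(k + 3).
Factor: A=k + 1; B=k + 3; C=1.
Key eq: (k + 1)·f(k+1) = (k + 2)·f(k) + (1).
Degrees (1,1,0) ⇒ d ≤ 1.
Solve for f: f(k) = k (degree 1 ≤ 1).
R(k) = B(k−1)·f(k)/C(k) = k*(k + 2); s_k = R·t_k = -k/(k + 1).
Verify: -1/(k**2 + 3*k + 2) matches t_k.
s_(n+1) = (-n - 1)/(n + 2) and s_(0) = 0, so S(n) = (-n - 1)/(n + 2).

S(n) = \frac{- n - 1}{n + 2}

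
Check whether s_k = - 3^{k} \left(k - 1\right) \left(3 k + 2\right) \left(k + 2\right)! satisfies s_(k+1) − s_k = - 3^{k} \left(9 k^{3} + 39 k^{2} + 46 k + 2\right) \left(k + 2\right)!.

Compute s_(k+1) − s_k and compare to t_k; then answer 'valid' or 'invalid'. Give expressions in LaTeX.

valid; difference matches t_k

s_(k+1) = -3**(k + 1)*k*(3*k + 5)*factorial(k + 3)
s_(k+1) − s_k = -3**k*(9*k**3 + 39*k**2 + 46*k + 2)*factorial(k + 2)
(s_(k+1) − s_k) − t_k = 0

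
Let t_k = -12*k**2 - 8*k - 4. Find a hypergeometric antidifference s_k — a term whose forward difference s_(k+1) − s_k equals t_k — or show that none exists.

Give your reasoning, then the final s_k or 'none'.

s_k = 2*k*(-2*k**2 + k - 1)

r(k) = (3*k**2 + 8*k + 6)/(3*k**2 + 2*k + 1) after simplifying.
Gosper form: A/B · C(k+1)/C(k) with A=1, B=1, C=k**2 + 2*k/3 + 1/3.
Solve (1)·f(k+1) − (1)·f(k) = k**2 + 2*k/3 + 1/3.
From deg A=0, deg B=0, deg C=2: d=3.
Match coefficients ⇒ f(k) = k*(2*k**2 - k + 1)/6.
R(k) = B(k−1)·f(k)/C(k) = k*(2*k**2 - k + 1)/(2*(3*k**2 + 2*k + 1)); s_k = R·t_k = 2*k*(-2*k**2 + k - 1).
Verify: -12*k**2 - 8*k - 4 matches t_k.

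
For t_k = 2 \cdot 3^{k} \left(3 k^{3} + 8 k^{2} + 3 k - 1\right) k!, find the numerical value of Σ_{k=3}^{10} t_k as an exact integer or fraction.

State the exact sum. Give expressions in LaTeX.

Σ = 1682931645962532

Compute t_(k+1)/t_k: get 3*(3*k**4 + 20*k**3 + 45*k**2 + 41*k + 13)/(3*k**3 + 8*k**2 + 3*k - 1).
Normal form (A,B,C) = (3*k + 3, 1, k**3 + 8*k**2/3 + k - 1/3).
Set up (3*k + 3)·f(k+1) − (1)·f(k) − (k**3 + 8*k**2/3 + k - 1/3) = 0.
d = 2 from the (1,0,3) case.
A polynomial solution: f(k) = (k**2 - 2)/3.
Get s_k = R·t_k = 2*3**k*(k**2 - 2)*factorial(k) with R(k) = B(k−1)f(k)/C(k) = (k**2 - 2)/(3*k**3 + 8*k**2 + 3*k - 1).
Check: Δs_k = 2*3**k*(3*k**3 + 8*k**2 + 3*k - 1)*factorial(k). ✓
Evaluate s at k=11 and k=3: 1682931645964800 and 2268; difference 1682931645962532.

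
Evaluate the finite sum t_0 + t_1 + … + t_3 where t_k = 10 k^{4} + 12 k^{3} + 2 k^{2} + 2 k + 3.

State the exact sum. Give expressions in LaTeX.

t_(k+1)/t_k = (10*k**4 + 52*k**3 + 98*k**2 + 82*k + 29)/(10*k**4 + 12*k**3 + 2*k**2 + 2*k + 3).
Take A(k)=1, B(k)=1, C(k)=k**4 + 6*k**3/5 + k**2/5 + k/5 + 3/10.
Need (1)·f(k+1) − (1)·f(k) = k**4 + 6*k**3/5 + k**2/5 + k/5 + 3/10.
d = 5 from the (0,0,4) case.
Solve for f: f(k) = k*(2*k**4 - 2*k**3 - 2*k**2 + 3*k + 2)/10 (degree 5 ≤ 5).
Certificate R = B(k−1)f/C = k*(2*k**4 - 2*k**3 - 2*k**2 + 3*k + 2)/(10*k**4 + 12*k**3 + 2*k**2 + 2*k + 3) gives s_k = k*(2*k**4 - 2*k**3 - 2*k**2 + 3*k + 2).
Verify: 10*k**4 + 12*k**3 + 2*k**2 + 2*k + 3 matches t_k.
Telescoping: Σ = s_(4) − s_(0) = 1464 − (0) = 1464.

Σ = 1464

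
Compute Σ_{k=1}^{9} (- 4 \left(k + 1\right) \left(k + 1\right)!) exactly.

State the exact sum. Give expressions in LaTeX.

Σ = -159667192

t_(k+1)/t_k = (k + 2)**2/(k + 1).
So A=k + 2 and B=1, with C=k + 1.
f must satisfy (k + 2)·f(k+1) − (1)·f(k) = k + 1.
Bound: deg f ≤ 0.
Match coefficients ⇒ f(k) = 1.
Then R = B(k−1)f/C = 1/(k + 1), so s_k = R(k)·t_k = -4*factorial(k + 1).
Check: Δs_k = -4*(k + 1)*factorial(k + 1). ✓
Telescoping: Σ = s_(10) − s_(1) = -159667200 − (-8) = -159667192.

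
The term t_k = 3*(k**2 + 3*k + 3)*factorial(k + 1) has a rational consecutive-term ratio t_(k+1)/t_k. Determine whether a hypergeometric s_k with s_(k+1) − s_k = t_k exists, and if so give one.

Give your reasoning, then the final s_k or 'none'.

Step 1: r(k) = (k + 2)*(3*k + (k + 1)**2 + 6)/(k**2 + 3*k + 3).
So A=k + 2 and B=1, with C=k**2 + 3*k + 3.
Need (k + 2)·f(k+1) − (1)·f(k) = k**2 + 3*k + 3.
Degrees (1,0,2) ⇒ d ≤ 1.
A polynomial solution: f(k) = k + 1.
Then R = B(k−1)f/C = (k + 1)/(k**2 + 3*k + 3), so s_k = R(k)·t_k = 3*(k + 1)*factorial(k + 1).
s_(k+1) − s_k = 3*(k**2 + 3*k + 3)*factorial(k + 1) = t_k.

s_k = 3*(k + 1)*factorial(k + 1)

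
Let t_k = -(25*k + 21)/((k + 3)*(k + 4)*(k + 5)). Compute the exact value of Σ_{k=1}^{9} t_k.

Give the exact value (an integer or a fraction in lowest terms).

Σ = -3663/1820

Step 1: r(k) = (k + 3)*(25*k + 46)/((k + 6)*(25*k + 21)).
Normal form (A,B,C) = (k + 3, k + 6, k + 21/25).
Set up (k + 3)·f(k+1) − (k + 5)·f(k) − (k + 21/25) = 0.
Bound: deg f ≤ 2.
Match coefficients ⇒ f(k) = k*(4*k + 3)/25.
So s_k = (B(k−1)f/C)·t_k = (k*(k + 5)*(4*k + 3)/(25*k + 21))·t_k = k*(-4*k - 3)/((k + 3)*(k + 4)).
Check: Δs_k = (-25*k - 21)/(k**3 + 12*k**2 + 47*k + 60). ✓
Evaluate s at k=10 and k=1: -215/91 and -7/20; difference -3663/1820.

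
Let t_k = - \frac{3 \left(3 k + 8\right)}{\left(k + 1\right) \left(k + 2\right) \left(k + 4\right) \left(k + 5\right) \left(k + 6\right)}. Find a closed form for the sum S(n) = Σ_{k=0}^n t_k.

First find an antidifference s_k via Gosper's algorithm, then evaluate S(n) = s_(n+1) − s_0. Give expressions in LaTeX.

S(n) = \frac{3 \left(- n^{3} - 13 n^{2} - 52 n - 40\right)}{20 \left(n^{3} + 13 n^{2} + 52 n + 60\right)}

Step 1: r(k) = (k + 1)*(k + 4)*(3*k + 11)/((k + 3)*(k + 7)*(3*k + 8)).
Take A(k)=k + 1, B(k)=k + 7, C(k)=k**2 + 17*k/3 + 8.
f must satisfy (k + 1)·f(k+1) − (k + 6)·f(k) = k**2 + 17*k/3 + 8.
Degrees (1,1,2) ⇒ d ≤ 5.
Solve for f: f(k) = k*(k + 2)*(k + 3)*(k**2 + 10*k + 29)/60 (degree 5 ≤ 5).
Then R = B(k−1)f/C = k*(k + 2)*(k + 6)*(k**2 + 10*k + 29)/(20*(3*k + 8)), so s_k = R(k)·t_k = 3*k*(-k**2 - 10*k - 29)/(20*(k**3 + 10*k**2 + 29*k + 20)).
Δs = 3*(-3*k - 8)/(k**5 + 18*k**4 + 121*k**3 + 372*k**2 + 508*k + 240), as required.
Telescope: S(n) = s_(n+1) − s_(0) = 3*(-n**3 - 13*n**2 - 52*n - 40)/(20*(n**3 + 13*n**2 + 52*n + 60)) − (0) = 3*(-n**3 - 13*n**2 - 52*n - 40)/(20*(n**3 + 13*n**2 + 52*n + 60)).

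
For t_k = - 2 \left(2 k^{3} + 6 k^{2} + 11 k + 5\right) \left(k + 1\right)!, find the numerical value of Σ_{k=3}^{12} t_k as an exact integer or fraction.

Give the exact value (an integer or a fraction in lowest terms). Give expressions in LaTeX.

Ratio r(k) = (2*k**4 + 16*k**3 + 53*k**2 + 82*k + 48)/(2*k**3 + 6*k**2 + 11*k + 5).
Factor: A=k + 2; B=1; C=k**3 + 3*k**2 + 11*k/2 + 5/2.
Need (k + 2)·f(k+1) − (1)·f(k) = k**3 + 3*k**2 + 11*k/2 + 5/2.
From deg A=1, deg B=0, deg C=3: d=2.
Solving with deg f ≤ 2: f(k) = (2*k**2 + 1)/2.
So s_k = (B(k−1)f/C)·t_k = ((2*k**2 + 1)/(2*k**3 + 6*k**2 + 11*k + 5))·t_k = -2*(2*k**2 + 1)*factorial(k + 1).
s_(k+1) − s_k = -2*(2*k**3 + 6*k**2 + 11*k + 5)*factorial(k + 1) = t_k.
Σ_(k=3)^(12) t_k = s_(13) − s_(3) = -59106881433600 − (-912) = -59106881432688.

Σ = -59106881432688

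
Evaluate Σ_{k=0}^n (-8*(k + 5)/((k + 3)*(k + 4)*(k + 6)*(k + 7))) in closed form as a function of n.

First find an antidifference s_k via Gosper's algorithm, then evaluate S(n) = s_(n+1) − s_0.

Ratio r(k) = (k + 3)*(k + 6)**2/((k + 5)**2*(k + 8)).
So A=k + 3 and B=k + 8, with C=k**2 + 10*k + 25.
f must satisfy (k + 3)·f(k+1) − (k + 7)·f(k) = k**2 + 10*k + 25.
Bound: deg f ≤ 4.
Coefficient equations give f(k) = k*(k + 4)*(k + 5)*(k + 9)/36.
Then R = B(k−1)f/C = k*(k + 4)*(k + 7)*(k + 9)/(36*(k + 5)), so s_k = R(k)·t_k = 2*k*(-k - 9)/(9*(k**2 + 9*k + 18)).
Δs = 8*(-k - 5)/(k**4 + 20*k**3 + 145*k**2 + 450*k + 504), as required.
s_(n+1) = 2*(-n**2 - 11*n - 10)/(9*(n**2 + 11*n + 28)) and s_(0) = 0, so S(n) = 2*(-n**2 - 11*n - 10)/(9*(n**2 + 11*n + 28)).

S(n) = 2*(-n**2 - 11*n - 10)/(9*(n**2 + 11*n + 28))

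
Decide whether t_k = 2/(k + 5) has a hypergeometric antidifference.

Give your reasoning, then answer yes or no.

t_(k+1)/t_k = (k + 5)/(k + 6).
Take A(k)=k + 5, B(k)=k + 6, C(k)=1.
Key eq: (k + 5)·f(k+1) = (k + 5)·f(k) + (1).
Bound: deg f ≤ 0.
Generic f = c0 gives residual -1; -1 = 0 cannot hold, so t_k is not Gosper-summable.

No — the linear system for f has no solution.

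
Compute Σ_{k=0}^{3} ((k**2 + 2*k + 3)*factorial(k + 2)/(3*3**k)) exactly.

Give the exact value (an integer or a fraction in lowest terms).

Σ = 382/9

Step 1: r(k) = (k + 3)*(2*k + (k + 1)**2 + 5)/(3*(k**2 + 2*k + 3)).
Gosper form: A/B · C(k+1)/C(k) with A=k/3 + 1, B=1, C=k**2 + 2*k + 3.
f must satisfy (k/3 + 1)·f(k+1) − (1)·f(k) = k**2 + 2*k + 3.
From deg A=1, deg B=0, deg C=2: d=1.
Match coefficients ⇒ f(k) = 3*(k + 1).
Get s_k = R·t_k = (k + 1)*factorial(k + 2)/3**k with R(k) = B(k−1)f(k)/C(k) = 3*(k + 1)/(k**2 + 2*k + 3).
s_(k+1) − s_k = (k**2 + 2*k + 3)*factorial(k + 2)/(3*3**k) = t_k.
Evaluate s at k=4 and k=0: 400/9 and 2; difference 382/9.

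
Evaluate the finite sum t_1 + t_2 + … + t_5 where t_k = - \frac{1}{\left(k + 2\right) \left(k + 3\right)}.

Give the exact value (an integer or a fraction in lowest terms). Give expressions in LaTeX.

The ratio is (k + 2)/(k + 4).
So A=k + 2 and B=k + 4, with C=1.
f must satisfy (k + 2)·f(k+1) − (k + 3)·f(k) = 1.
Bound: deg f ≤ 1.
Coefficient equations give f(k) = k/2.
Certificate R = B(k−1)f/C = k*(k + 3)/2 gives s_k = -k/(2*k + 4).
s_(k+1) − s_k = -1/(k**2 + 5*k + 6) = t_k.
Evaluate s at k=6 and k=1: -3/8 and -1/6; difference -5/24.

Σ = -5/24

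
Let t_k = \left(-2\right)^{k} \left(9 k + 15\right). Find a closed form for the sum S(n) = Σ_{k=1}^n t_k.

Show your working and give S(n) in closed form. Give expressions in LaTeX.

Step 1: r(k) = 2*(-3*k - 8)/(3*k + 5).
Gosper form: A/B · C(k+1)/C(k) with A=-2, B=1, C=k + 5/3.
f must satisfy (-2)·f(k+1) − (1)·f(k) = k + 5/3.
deg f ≤ 1 (via 0,0,1).
A polynomial solution: f(k) = -(k + 1)/3.
R(k) = B(k−1)·f(k)/C(k) = -(k + 1)/(3*k + 5); s_k = R·t_k = -3*(-2)**k*(k + 1).
Δs = (-2)**k*(9*k + 15), as required.
Σ_(k=1)^n t_k = s_(n+1) − s_(1) = (6*(-2)**n*(n + 2)) − (12), i.e. 6*(-2)**n*n + 12*(-2)**n - 12.

S(n) = 6 \left(-2\right)^{n} n + 12 \left(-2\right)^{n} - 12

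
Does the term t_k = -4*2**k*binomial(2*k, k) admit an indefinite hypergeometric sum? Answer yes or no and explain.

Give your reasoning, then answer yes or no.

No — key equation has no polynomial f.

r(k) = 4*(2*k + 1)/(k + 1) after simplifying.
A = 8*k + 4, B = k + 1, C = 1.
Key eq: (8*k + 4)·f(k+1) = (k)·f(k) + (1).
From deg A=1, deg B=1, deg C=0: d=-1.
deg f ≤ -1 is impossible — no certificate.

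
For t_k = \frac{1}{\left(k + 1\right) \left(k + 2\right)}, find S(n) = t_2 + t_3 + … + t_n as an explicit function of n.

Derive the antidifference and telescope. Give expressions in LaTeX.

The ratio is (k + 1)/(k + 3).
A = k + 1, B = k + 3, C = 1.
f must satisfy (k + 1)·f(k+1) − (k + 2)·f(k) = 1.
deg f ≤ 1 (via 1,1,0).
A polynomial solution: f(k) = k.
Get s_k = R·t_k = k/(k + 1) with R(k) = B(k−1)f(k)/C(k) = k*(k + 2).
Check: Δs_k = 1/(k**2 + 3*k + 2). ✓
s_(n+1) = (n + 1)/(n + 2) and s_(2) = 2/3, so S(n) = (n - 1)/(3*(n + 2)).

S(n) = \frac{n - 1}{3 \left(n + 2\right)}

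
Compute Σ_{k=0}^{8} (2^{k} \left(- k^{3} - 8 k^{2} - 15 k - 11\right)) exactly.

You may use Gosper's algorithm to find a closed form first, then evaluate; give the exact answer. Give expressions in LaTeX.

Step 1: r(k) = 2*(k**3 + 11*k**2 + 34*k + 35)/(k**3 + 8*k**2 + 15*k + 11).
Gosper form: A/B · C(k+1)/C(k) with A=2, B=1, C=k**3 + 8*k**2 + 15*k + 11.
Set up (2)·f(k+1) − (1)·f(k) − (k**3 + 8*k**2 + 15*k + 11) = 0.
deg f ≤ 3 (via 0,0,3).
Solve for f: f(k) = k**3 + 2*k**2 + k + 3 (degree 3 ≤ 3).
R(k) = B(k−1)·f(k)/C(k) = (k**3 + 2*k**2 + k + 3)/(k**3 + 8*k**2 + 15*k + 11); s_k = R·t_k = 2**k*(-k**3 - 2*k**2 - k - 3).
s_(k+1) − s_k = 2**k*(-k**3 - 8*k**2 - 15*k - 11) = t_k.
Σ_(k=0)^(8) t_k = s_(9) − s_(0) = -462336 − (-3) = -462333.

Σ = -462333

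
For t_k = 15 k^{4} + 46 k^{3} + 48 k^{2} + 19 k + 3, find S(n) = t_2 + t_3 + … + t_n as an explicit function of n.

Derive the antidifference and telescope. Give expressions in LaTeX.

The ratio is (15*k**4 + 106*k**3 + 276*k**2 + 313*k + 131)/(15*k**4 + 46*k**3 + 48*k**2 + 19*k + 3).
Take A(k)=1, B(k)=1, C(k)=k**4 + 46*k**3/15 + 16*k**2/5 + 19*k/15 + 1/5.
f must satisfy (1)·f(k+1) − (1)·f(k) = k**4 + 46*k**3/15 + 16*k**2/5 + 19*k/15 + 1/5.
d = 5 from the (0,0,4) case.
Match coefficients ⇒ f(k) = k*(3*k**4 + 4*k**3 - 2*k**2 - 3*k + 1)/15.
Certificate R = B(k−1)f/C = k*(3*k**4 + 4*k**3 - 2*k**2 - 3*k + 1)/(15*k**4 + 46*k**3 + 48*k**2 + 19*k + 3) gives s_k = k*(3*k**4 + 4*k**3 - 2*k**2 - 3*k + 1).
Check: Δs_k = 15*k**4 + 46*k**3 + 48*k**2 + 19*k + 3. ✓
Σ_(k=2)^n t_k = s_(n+1) − s_(2) = (3*n**5 + 19*n**4 + 44*n**3 + 45*n**2 + 20*n + 3) − (134), i.e. 3*n**5 + 19*n**4 + 44*n**3 + 45*n**2 + 20*n - 131.

S(n) = 3 n^{5} + 19 n^{4} + 44 n^{3} + 45 n^{2} + 20 n - 131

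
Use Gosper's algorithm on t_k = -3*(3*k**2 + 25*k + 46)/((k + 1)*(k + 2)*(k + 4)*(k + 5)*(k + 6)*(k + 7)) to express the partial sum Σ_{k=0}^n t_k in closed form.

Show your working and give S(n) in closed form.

Ratio r(k) = (k + 1)*(k + 4)*(25*k + 3*(k + 1)**2 + 71)/((k + 3)*(k + 8)*(3*k**2 + 25*k + 46)).
Normal form (A,B,C) = (k + 1, k + 8, k**3 + 34*k**2/3 + 121*k/3 + 46).
f must satisfy (k + 1)·f(k+1) − (k + 7)·f(k) = k**3 + 34*k**2/3 + 121*k/3 + 46.
From deg A=1, deg B=1, deg C=3: d=6.
Match coefficients ⇒ f(k) = k*(k + 2)*(k + 3)*(k + 5)*(k**2 + 11*k + 34)/72.
R(k) = B(k−1)·f(k)/C(k) = k*(k + 2)*(k + 5)*(k + 7)*(k**2 + 11*k + 34)/(24*(3*k**2 + 25*k + 46)); s_k = R·t_k = k*(-k**2 - 11*k - 34)/(8*(k**3 + 11*k**2 + 34*k + 24)).
Check: Δs_k = 3*(-3*k**2 - 25*k - 46)/(k**6 + 25*k**5 + 247*k**4 + 1219*k**3 + 3112*k**2 + 3796*k + 1680). ✓
Σ_(k=0)^n t_k = s_(n+1) − s_(0) = ((-n**3 - 14*n**2 - 59*n - 46)/(8*(n**3 + 14*n**2 + 59*n + 70))) − (0), i.e. (-n**3 - 14*n**2 - 59*n - 46)/(8*(n**3 + 14*n**2 + 59*n + 70)).

S(n) = (-n**3 - 14*n**2 - 59*n - 46)/(8*(n**3 + 14*n**2 + 59*n + 70))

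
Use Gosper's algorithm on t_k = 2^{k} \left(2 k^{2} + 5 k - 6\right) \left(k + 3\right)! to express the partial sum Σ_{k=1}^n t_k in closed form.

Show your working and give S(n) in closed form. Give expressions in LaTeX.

Step 1: r(k) = 2*(2*k**3 + 17*k**2 + 37*k + 4)/(2*k**2 + 5*k - 6).
Take A(k)=2*k + 8, B(k)=1, C(k)=k**2 + 5*k/2 - 3.
Need (2*k + 8)·f(k+1) − (1)·f(k) = k**2 + 5*k/2 - 3.
d = 1 from the (1,0,2) case.
Solve for f: f(k) = (k - 2)/2 (degree 1 ≤ 1).
So s_k = (B(k−1)f/C)·t_k = ((k - 2)/(2*k**2 + 5*k - 6))·t_k = 2**k*(k - 2)*factorial(k + 3).
Δs = 2**k*(2*k**2 + 5*k - 6)*factorial(k + 3), as required.
Σ_(k=1)^n t_k = s_(n+1) − s_(1) = (2**(n + 1)*(n - 1)*factorial(n + 4)) − (-48), i.e. 2*2**n*n*factorial(n + 4) - 2*2**n*factorial(n + 4) + 48.

S(n) = 2 \cdot 2^{n} n \left(n + 4\right)! - 2 \cdot 2^{n} \left(n + 4\right)! + 48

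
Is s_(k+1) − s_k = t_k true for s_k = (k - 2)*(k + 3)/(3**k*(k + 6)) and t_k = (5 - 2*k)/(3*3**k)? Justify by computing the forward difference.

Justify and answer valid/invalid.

Invalid: residual 2*(k**2 + 5*k - 18)/(3**k*(k**2 + 13*k + 42)) ≠ 0.

s_(k+1) = (k - 1)*(k + 4)/(3*3**k*(k + 7))
s_(k+1) − s_k = (-2*k**3 - 15*k**2 + 11*k + 102)/(3*3**k*(k**2 + 13*k + 42))
(s_(k+1) − s_k) − t_k = 2*(k**2 + 5*k - 18)/(3**k*(k**2 + 13*k + 42))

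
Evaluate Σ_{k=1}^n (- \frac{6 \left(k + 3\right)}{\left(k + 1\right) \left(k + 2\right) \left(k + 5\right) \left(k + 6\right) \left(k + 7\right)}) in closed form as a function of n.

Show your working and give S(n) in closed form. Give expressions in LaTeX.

S(n) = \frac{n \left(- n^{2} - 15 n - 68\right)}{42 \left(n^{3} + 15 n^{2} + 68 n + 84\right)}

Compute t_(k+1)/t_k: get (k + 1)*(k + 4)*(k + 5)/((k + 3)**2*(k + 8)).
Take A(k)=k + 1, B(k)=k + 8, C(k)=k**3 + 10*k**2 + 33*k + 36.
f must satisfy (k + 1)·f(k+1) − (k + 7)·f(k) = k**3 + 10*k**2 + 33*k + 36.
d = 6 from the (1,1,3) case.
A polynomial solution: f(k) = k*(k + 2)*(k + 3)*(k + 4)*(k**2 + 12*k + 41)/90.
So s_k = (B(k−1)f/C)·t_k = (k*(k + 2)*(k + 7)*(k**2 + 12*k + 41)/(90*(k + 3)))·t_k = k*(-k**2 - 12*k - 41)/(15*(k**3 + 12*k**2 + 41*k + 30)).
Verify: 6*(-k - 3)/(k**5 + 21*k**4 + 163*k**3 + 567*k**2 + 844*k + 420) matches t_k.
s_(n+1) = (-n**3 - 15*n**2 - 68*n - 54)/(15*(n**3 + 15*n**2 + 68*n + 84)) and s_(1) = -3/70, so S(n) = n*(-n**2 - 15*n - 68)/(42*(n**3 + 15*n**2 + 68*n + 84)).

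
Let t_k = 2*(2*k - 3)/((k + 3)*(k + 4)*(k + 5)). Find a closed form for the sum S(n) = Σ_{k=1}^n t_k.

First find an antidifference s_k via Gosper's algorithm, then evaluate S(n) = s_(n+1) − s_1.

The ratio is (k + 3)*(2*k - 1)/((k + 6)*(2*k - 3)).
Gosper form: A/B · C(k+1)/C(k) with A=k + 3, B=k + 6, C=k - 3/2.
f must satisfy (k + 3)·f(k+1) − (k + 5)·f(k) = k - 3/2.
deg f ≤ 2 (via 1,1,1).
Solve for f: f(k) = k*(k - 9)/16 (degree 2 ≤ 2).
So s_k = (B(k−1)f/C)·t_k = (k*(k - 9)*(k + 5)/(8*(2*k - 3)))·t_k = k*(k - 9)/(4*(k + 3)*(k + 4)).
s_(k+1) − s_k = 2*(2*k - 3)/(k**3 + 12*k**2 + 47*k + 60) = t_k.
Evaluate: s_(n+1) = (n**2 - 7*n - 8)/(4*(n**2 + 9*n + 20)); subtract s_(1) = -1/10 ⇒ S(n) = n*(7*n - 17)/(20*(n**2 + 9*n + 20)).

S(n) = n*(7*n - 17)/(20*(n**2 + 9*n + 20))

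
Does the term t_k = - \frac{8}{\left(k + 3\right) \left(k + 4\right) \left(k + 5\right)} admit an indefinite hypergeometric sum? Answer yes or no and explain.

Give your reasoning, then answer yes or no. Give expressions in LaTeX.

Yes. s_k = \frac{k \left(- k - 7\right)}{3 \left(k + 3\right) \left(k + 4\right)}.

t_(k+1)/t_k = (k + 3)/(k + 6).
Normal form (A,B,C) = (k + 3, k + 6, 1).
Key eq: (k + 3)·f(k+1) = (k + 5)·f(k) + (1).
Bound: deg f ≤ 2.
Coefficient equations give f(k) = k*(k + 7)/24.
R(k) = B(k−1)·f(k)/C(k) = k*(k + 5)*(k + 7)/24; s_k = R·t_k = k*(-k - 7)/(3*(k + 3)*(k + 4)).
s_(k+1) − s_k = -8/(k**3 + 12*k**2 + 47*k + 60) = t_k.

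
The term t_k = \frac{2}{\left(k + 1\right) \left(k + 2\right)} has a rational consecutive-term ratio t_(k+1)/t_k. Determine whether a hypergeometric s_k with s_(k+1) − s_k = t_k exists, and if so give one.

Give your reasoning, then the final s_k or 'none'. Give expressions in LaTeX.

s_k = \frac{2 k}{k + 1}

Step 1: r(k) = (k + 1)/(k + 3).
Factor: A=k + 1; B=k + 3; C=1.
Solve (k + 1)·f(k+1) − (k + 2)·f(k) = 1.
From deg A=1, deg B=1, deg C=0: d=1.
Solving with deg f ≤ 1: f(k) = k.
So s_k = (B(k−1)f/C)·t_k = (k*(k + 2))·t_k = 2*k/(k + 1).
Verify: 2/(k**2 + 3*k + 2) matches t_k.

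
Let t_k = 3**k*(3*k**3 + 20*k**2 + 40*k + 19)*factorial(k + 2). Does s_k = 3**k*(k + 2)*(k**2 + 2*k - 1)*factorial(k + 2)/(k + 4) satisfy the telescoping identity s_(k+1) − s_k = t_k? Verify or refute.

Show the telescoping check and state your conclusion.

Invalid: residual -2*3**k*(3*k**4 + 32*k**3 + 119*k**2 + 177*k + 77)*factorial(k + 2)/((k + 4)*(k + 5)) ≠ 0.

s_(k+1) = 3**(k + 1)*(k + 3)*(k**2 + 4*k + 2)*factorial(k + 3)/(k + 5)
s_(k+1) − s_k = 3**k*(3*k**5 + 41*k**4 + 216*k**3 + 541*k**2 + 617*k + 226)*factorial(k + 2)/((k + 4)*(k + 5))
(s_(k+1) − s_k) − t_k = -2*3**k*(3*k**4 + 32*k**3 + 119*k**2 + 177*k + 77)*factorial(k + 2)/((k + 4)*(k + 5))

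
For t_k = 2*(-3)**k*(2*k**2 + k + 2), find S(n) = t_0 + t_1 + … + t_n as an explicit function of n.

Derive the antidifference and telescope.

S(n) = -(-3)**(n + 1)*n**2 - (-3)**(n + 1)*n - (-3)**(n + 1) + 1

The ratio is 3*(-2*k**2 - 5*k - 5)/(2*k**2 + k + 2).
A = -3, B = 1, C = k**2 + k/2 + 1.
Key eq: (-3)·f(k+1) = (1)·f(k) + (k**2 + k/2 + 1).
deg f ≤ 2 (via 0,0,2).
Solving with deg f ≤ 2: f(k) = -(k**2 - k + 1)/4.
Get s_k = R·t_k = (-3)**k*(-k**2 + k - 1) with R(k) = B(k−1)f(k)/C(k) = -(k**2 - k + 1)/(2*(2*k**2 + k + 2)).
Check: Δs_k = 2*(-3)**k*(2*k**2 + k + 2). ✓
s_(n+1) = 3*(-3)**n*(n**2 + n + 1) and s_(0) = -1, so S(n) = -(-3)**(n + 1)*n**2 - (-3)**(n + 1)*n - (-3)**(n + 1) + 1.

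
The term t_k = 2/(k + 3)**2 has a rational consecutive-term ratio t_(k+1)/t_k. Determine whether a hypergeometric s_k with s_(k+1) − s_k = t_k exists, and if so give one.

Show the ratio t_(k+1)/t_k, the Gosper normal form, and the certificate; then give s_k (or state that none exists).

not Gosper-summable; s_k does not exist

The ratio is (k + 3)**2/(k + 4)**2.
Normal form (A,B,C) = (k**2 + 6*k + 9, k**2 + 8*k + 16, 1).
Set up (k**2 + 6*k + 9)·f(k+1) − (k**2 + 6*k + 9)·f(k) − (1) = 0.
d = 0 from the (2,2,0) case.
Write f(k) = c0. Then LHS − RHS = -1, requiring -1 = 0: contradictory. No certificate.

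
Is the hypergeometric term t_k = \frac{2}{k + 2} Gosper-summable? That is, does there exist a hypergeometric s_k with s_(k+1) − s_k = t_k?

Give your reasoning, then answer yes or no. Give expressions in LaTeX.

Ratio r(k) = (k + 2)/(k + 3).
Take A(k)=k + 2, B(k)=k + 3, C(k)=1.
Need (k + 2)·f(k+1) − (k + 2)·f(k) = 1.
deg f ≤ 0 (via 1,1,0).
Write f(k) = c0. Then LHS − RHS = -1, requiring -1 = 0: contradictory. No certificate.

No — t_k has no hypergeometric antidifference.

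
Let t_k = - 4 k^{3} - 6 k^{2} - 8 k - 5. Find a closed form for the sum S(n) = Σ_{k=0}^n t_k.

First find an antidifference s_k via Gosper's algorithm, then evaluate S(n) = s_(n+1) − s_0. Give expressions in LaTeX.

Ratio r(k) = (4*k**3 + 18*k**2 + 32*k + 23)/(4*k**3 + 6*k**2 + 8*k + 5).
So A=1 and B=1, with C=k**3 + 3*k**2/2 + 2*k + 5/4.
Solve (1)·f(k+1) − (1)·f(k) = k**3 + 3*k**2/2 + 2*k + 5/4.
deg f ≤ 4 (via 0,0,3).
Solving with deg f ≤ 4: f(k) = k*(k**3 + 2*k + 2)/4.
Certificate R = B(k−1)f/C = k*(k**3 + 2*k + 2)/(4*k**3 + 6*k**2 + 8*k + 5) gives s_k = k*(-k**3 - 2*k - 2).
Δs = -4*k**3 - 6*k**2 - 8*k - 5, as required.
Evaluate: s_(n+1) = -n**4 - 4*n**3 - 8*n**2 - 10*n - 5; subtract s_(0) = 0 ⇒ S(n) = -n**4 - 4*n**3 - 8*n**2 - 10*n - 5.

S(n) = - n^{4} - 4 n^{3} - 8 n^{2} - 10 n - 5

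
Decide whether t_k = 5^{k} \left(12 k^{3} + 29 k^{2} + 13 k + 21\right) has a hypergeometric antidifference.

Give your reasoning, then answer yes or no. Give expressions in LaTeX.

Yes. s_k = 5^{k} \left(3 k^{3} - 4 k^{2} + 2 k + 4\right).

r(k) = 5*(12*k**3 + 65*k**2 + 107*k + 75)/(12*k**3 + 29*k**2 + 13*k + 21) after simplifying.
Take A(k)=5, B(k)=1, C(k)=k**3 + 29*k**2/12 + 13*k/12 + 7/4.
Solve (5)·f(k+1) − (1)·f(k) = k**3 + 29*k**2/12 + 13*k/12 + 7/4.
Degrees (0,0,3) ⇒ d ≤ 3.
A polynomial solution: f(k) = (3*k + 2)*(k**2 - 2*k + 2)/12.
So s_k = (B(k−1)f/C)·t_k = ((3*k + 2)*(k**2 - 2*k + 2)/(12*k**3 + 29*k**2 + 13*k + 21))·t_k = 5**k*(3*k**3 - 4*k**2 + 2*k + 4).
Check: Δs_k = 5**k*(12*k**3 + 29*k**2 + 13*k + 21). ✓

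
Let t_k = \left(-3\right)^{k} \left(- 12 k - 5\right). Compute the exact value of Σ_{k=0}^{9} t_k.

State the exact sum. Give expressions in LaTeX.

Σ = 1712422

r(k) = 3*(-12*k - 17)/(12*k + 5) after simplifying.
Gosper form: A/B · C(k+1)/C(k) with A=-3, B=1, C=k + 5/12.
Key eq: (-3)·f(k+1) = (1)·f(k) + (k + 5/12).
d = 1 from the (0,0,1) case.
Match coefficients ⇒ f(k) = -(3*k - 1)/12.
R(k) = B(k−1)·f(k)/C(k) = -(3*k - 1)/(12*k + 5); s_k = R·t_k = (-3)**k*(3*k - 1).
s_(k+1) − s_k = (-3)**k*(-12*k - 5) = t_k.
Telescoping: Σ = s_(10) − s_(0) = 1712421 − (-1) = 1712422.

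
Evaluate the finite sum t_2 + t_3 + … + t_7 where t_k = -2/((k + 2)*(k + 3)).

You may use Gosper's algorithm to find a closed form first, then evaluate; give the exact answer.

Σ = -3/10

The ratio is (k + 2)/(k + 4).
So A=k + 2 and B=k + 4, with C=1.
Solve (k + 2)·f(k+1) − (k + 3)·f(k) = 1.
From deg A=1, deg B=1, deg C=0: d=1.
Solving with deg f ≤ 1: f(k) = k/2.
So s_k = (B(k−1)f/C)·t_k = (k*(k + 3)/2)·t_k = -k/(k + 2).
Δs = -2/(k**2 + 5*k + 6), as required.
Evaluate s at k=8 and k=2: -4/5 and -1/2; difference -3/10.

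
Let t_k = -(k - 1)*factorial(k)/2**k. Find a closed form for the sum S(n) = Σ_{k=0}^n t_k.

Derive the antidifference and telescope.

S(n) = 2 - factorial(n + 1)/2**n

t_(k+1)/t_k = k*(k + 1)/(2*(k - 1)).
So A=k/2 + 1/2 and B=1, with C=k - 1.
Key eq: (k/2 + 1/2)·f(k+1) = (1)·f(k) + (k - 1).
Degrees (1,0,1) ⇒ d ≤ 0.
A polynomial solution: f(k) = 2.
R(k) = B(k−1)·f(k)/C(k) = 2/(k - 1); s_k = R·t_k = -2**(1 - k)*factorial(k).
s_(k+1) − s_k = -(k - 1)*factorial(k)/2**k = t_k.
Telescope: S(n) = s_(n+1) − s_(0) = -factorial(n + 1)/2**n − (-2) = 2 - factorial(n + 1)/2**n.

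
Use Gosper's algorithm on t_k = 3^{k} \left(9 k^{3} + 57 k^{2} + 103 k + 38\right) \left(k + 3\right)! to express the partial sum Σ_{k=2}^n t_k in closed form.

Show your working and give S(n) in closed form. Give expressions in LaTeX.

Step 1: r(k) = 3*(9*k**4 + 120*k**3 + 580*k**2 + 1183*k + 828)/(9*k**3 + 57*k**2 + 103*k + 38).
Factor: A=3*k + 12; B=1; C=k**3 + 19*k**2/3 + 103*k/9 + 38/9.
Set up (3*k + 12)·f(k+1) − (1)·f(k) − (k**3 + 19*k**2/3 + 103*k/9 + 38/9) = 0.
deg f ≤ 2 (via 1,0,3).
Solving with deg f ≤ 2: f(k) = (3*k**2 + 2*k - 2)/9.
Then R = B(k−1)f/C = (3*k**2 + 2*k - 2)/(9*k**3 + 57*k**2 + 103*k + 38), so s_k = R(k)·t_k = 3**k*(3*k**2 + 2*k - 2)*factorial(k + 3).
Verify: 3**k*(9*k**3 + 57*k**2 + 103*k + 38)*factorial(k + 3) matches t_k.
s_(n+1) = 3**(n + 1)*(3*n**2 + 8*n + 3)*factorial(n + 4) and s_(2) = 15120, so S(n) = 9*3**n*n**2*factorial(n + 4) + 24*3**n*n*factorial(n + 4) + 9*3**n*factorial(n + 4) - 15120.

S(n) = 9 \cdot 3^{n} n^{2} \left(n + 4\right)! + 24 \cdot 3^{n} n \left(n + 4\right)! + 9 \cdot 3^{n} \left(n + 4\right)! - 15120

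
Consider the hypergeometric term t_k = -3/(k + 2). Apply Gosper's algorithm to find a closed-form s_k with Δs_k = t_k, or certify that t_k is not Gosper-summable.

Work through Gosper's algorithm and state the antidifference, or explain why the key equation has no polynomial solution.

Step 1: r(k) = (k + 2)/(k + 3).
So A=k + 2 and B=k + 3, with C=1.
Solve (k + 2)·f(k+1) − (k + 2)·f(k) = 1.
deg f ≤ 0 (via 1,1,0).
Generic f = c0 gives residual -1; -1 = 0 cannot hold, so t_k is not Gosper-summable.

none — t_k is not Gosper-summable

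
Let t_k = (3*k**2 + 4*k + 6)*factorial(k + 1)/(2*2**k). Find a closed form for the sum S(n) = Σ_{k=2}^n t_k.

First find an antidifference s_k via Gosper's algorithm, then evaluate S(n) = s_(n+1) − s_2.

Step 1: r(k) = (k + 2)*(4*k + 3*(k + 1)**2 + 10)/(2*(3*k**2 + 4*k + 6)).
A = k/2 + 1, B = 1, C = k**2 + 4*k/3 + 2.
Solve (k/2 + 1)·f(k+1) − (1)·f(k) = k**2 + 4*k/3 + 2.
From deg A=1, deg B=0, deg C=2: d=1.
Coefficient equations give f(k) = 2*(3*k + 1)/3.
Get s_k = R·t_k = (3*k + 1)*factorial(k + 1)/2**k with R(k) = B(k−1)f(k)/C(k) = 2*(3*k + 1)/(3*k**2 + 4*k + 6).
Verify: (3*k**2 + 4*k + 6)*factorial(k + 1)/(2*2**k) matches t_k.
s_(n+1) = 2**(-n - 1)*(3*n + 4)*factorial(n + 2) and s_(2) = 21/2, so S(n) = 2**(-n - 1)*(-21*2**n + 3*n**3*factorial(n) + 13*n**2*factorial(n) + 18*n*factorial(n) + 8*factorial(n)).

S(n) = 2**(-n - 1)*(-21*2**n + 3*n**3*factorial(n) + 13*n**2*factorial(n) + 18*n*factorial(n) + 8*factorial(n))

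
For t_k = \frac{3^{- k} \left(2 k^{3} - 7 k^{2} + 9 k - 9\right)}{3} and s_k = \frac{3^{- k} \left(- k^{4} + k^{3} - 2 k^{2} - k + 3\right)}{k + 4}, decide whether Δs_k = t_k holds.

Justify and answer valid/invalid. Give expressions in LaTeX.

s_(k+1) = k*(-k**3 - 3*k**2 - 5*k - 6)/(3*3**k*(k + 5))
s_(k+1) − s_k = (2*k**5 + 5*k**4 - 26*k**3 + 7*k**2 - 18*k - 45)/(3*3**k*(k**2 + 9*k + 20))
(s_(k+1) − s_k) − t_k = (-2*k**4 - 4*k**3 + 25*k**2 - 39*k + 45)/(3**k*(k**2 + 9*k + 20))

Invalid: residual \frac{3^{- k} \left(- 2 k^{4} - 4 k^{3} + 25 k^{2} - 39 k + 45\right)}{k^{2} + 9 k + 20} ≠ 0.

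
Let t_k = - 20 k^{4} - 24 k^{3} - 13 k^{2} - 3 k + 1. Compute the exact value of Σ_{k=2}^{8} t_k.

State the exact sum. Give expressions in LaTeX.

Σ = -209237

Step 1: r(k) = (20*k**4 + 104*k**3 + 205*k**2 + 181*k + 59)/(20*k**4 + 24*k**3 + 13*k**2 + 3*k - 1).
Normal form (A,B,C) = (1, 1, k**4 + 6*k**3/5 + 13*k**2/20 + 3*k/20 - 1/20).
f must satisfy (1)·f(k+1) − (1)·f(k) = k**4 + 6*k**3/5 + 13*k**2/20 + 3*k/20 - 1/20.
d = 5 from the (0,0,4) case.
A polynomial solution: f(k) = k*(4*k**4 - 4*k**3 - k**2 + k - 1)/20.
So s_k = (B(k−1)f/C)·t_k = (k*(4*k**4 - 4*k**3 - k**2 + k - 1)/(20*k**4 + 24*k**3 + 13*k**2 + 3*k - 1))·t_k = k*(-4*k**4 + 4*k**3 + k**2 - k + 1).
Verify: -20*k**4 - 24*k**3 - 13*k**2 - 3*k + 1 matches t_k.
Telescoping: Σ = s_(9) − s_(2) = -209295 − (-58) = -209237.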